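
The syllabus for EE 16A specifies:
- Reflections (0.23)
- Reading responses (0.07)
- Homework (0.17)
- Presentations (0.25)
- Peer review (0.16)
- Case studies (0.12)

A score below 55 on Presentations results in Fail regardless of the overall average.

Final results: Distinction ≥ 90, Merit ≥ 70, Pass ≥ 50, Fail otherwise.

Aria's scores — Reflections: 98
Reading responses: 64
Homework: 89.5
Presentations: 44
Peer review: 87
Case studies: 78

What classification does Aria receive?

Presentations score 44 < 55: minimum not met.
Weighted total:
  Reflections 98 × 0.23 = 22.54
  Reading responses 64 × 0.07 = 4.48
  Homework 89.5 × 0.17 = 15.215
  Presentations 44 × 0.25 = 11
  Peer review 87 × 0.16 = 13.92
  Case studies 78 × 0.12 = 9.36
Sum = 76.515
Because the Presentations minimum was not met, the result is Fail.

Fail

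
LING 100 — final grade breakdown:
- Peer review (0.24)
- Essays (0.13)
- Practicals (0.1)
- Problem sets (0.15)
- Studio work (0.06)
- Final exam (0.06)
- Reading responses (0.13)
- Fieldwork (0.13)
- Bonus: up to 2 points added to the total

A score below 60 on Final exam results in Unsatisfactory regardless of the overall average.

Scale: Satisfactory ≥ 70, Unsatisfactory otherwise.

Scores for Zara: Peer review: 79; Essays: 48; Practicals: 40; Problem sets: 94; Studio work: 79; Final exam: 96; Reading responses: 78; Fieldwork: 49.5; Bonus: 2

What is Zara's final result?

Final exam score 96 ≥ 60: minimum met.
Weighted total:
  Peer review 79 × 0.24 = 18.96
  Essays 48 × 0.13 = 6.24
  Practicals 40 × 0.1 = 4
  Problem sets 94 × 0.15 = 14.1
  Studio work 79 × 0.06 = 4.74
  Final exam 96 × 0.06 = 5.76
  Reading responses 78 × 0.13 = 10.14
  Fieldwork 49.5 × 0.13 = 6.435
Sum = 70.375
Bonus: 70.375 + 2 = 72.375
72.375 ≥ 70 → Satisfactory

Satisfactory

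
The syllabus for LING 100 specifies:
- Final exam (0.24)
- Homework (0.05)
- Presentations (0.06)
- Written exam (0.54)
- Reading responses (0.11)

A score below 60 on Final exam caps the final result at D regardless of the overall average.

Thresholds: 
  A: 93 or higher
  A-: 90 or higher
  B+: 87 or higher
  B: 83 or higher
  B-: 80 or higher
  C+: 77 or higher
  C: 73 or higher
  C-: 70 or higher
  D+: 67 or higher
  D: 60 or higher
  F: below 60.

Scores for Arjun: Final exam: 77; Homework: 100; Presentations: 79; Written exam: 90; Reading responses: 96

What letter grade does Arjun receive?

B+

Final exam score 77 ≥ 60: minimum met.
Weighted total:
  Final exam 77 × 0.24 = 18.48
  Homework 100 × 0.05 = 5
  Presentations 79 × 0.06 = 4.74
  Written exam 90 × 0.54 = 48.6
  Reading responses 96 × 0.11 = 10.56
Sum = 87.38
87.38 is ≥ 87 and < 90 → B+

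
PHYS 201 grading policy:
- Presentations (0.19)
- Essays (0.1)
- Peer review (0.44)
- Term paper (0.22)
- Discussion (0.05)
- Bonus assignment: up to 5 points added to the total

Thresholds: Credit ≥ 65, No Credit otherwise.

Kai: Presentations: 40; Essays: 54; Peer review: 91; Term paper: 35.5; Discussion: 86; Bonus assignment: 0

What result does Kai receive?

Credit

Weighted total:
  Presentations 40 × 0.19 = 7.6
  Essays 54 × 0.1 = 5.4
  Peer review 91 × 0.44 = 40.04
  Term paper 35.5 × 0.22 = 7.81
  Discussion 86 × 0.05 = 4.3
Sum = 65.15
Bonus assignment: 65.15 + 0 = 65.15
65.15 ≥ 65 → Credit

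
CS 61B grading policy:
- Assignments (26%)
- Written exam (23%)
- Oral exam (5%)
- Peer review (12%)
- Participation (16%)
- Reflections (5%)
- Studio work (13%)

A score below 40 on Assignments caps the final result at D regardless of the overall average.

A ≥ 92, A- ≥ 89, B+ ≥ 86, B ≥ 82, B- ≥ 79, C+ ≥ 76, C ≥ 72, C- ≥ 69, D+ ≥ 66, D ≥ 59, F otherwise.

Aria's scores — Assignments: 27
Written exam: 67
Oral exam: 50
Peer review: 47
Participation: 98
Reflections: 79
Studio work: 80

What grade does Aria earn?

D

Assignments score 27 < 40: minimum not met.
Weighted total:
  Assignments 27 × 0.26 = 7.02
  Written exam 67 × 0.23 = 15.41
  Oral exam 50 × 0.05 = 2.5
  Peer review 47 × 0.12 = 5.64
  Participation 98 × 0.16 = 15.68
  Reflections 79 × 0.05 = 3.95
  Studio work 80 × 0.13 = 10.4
Sum = 60.6
60.6 would be D; cap at D applies → D.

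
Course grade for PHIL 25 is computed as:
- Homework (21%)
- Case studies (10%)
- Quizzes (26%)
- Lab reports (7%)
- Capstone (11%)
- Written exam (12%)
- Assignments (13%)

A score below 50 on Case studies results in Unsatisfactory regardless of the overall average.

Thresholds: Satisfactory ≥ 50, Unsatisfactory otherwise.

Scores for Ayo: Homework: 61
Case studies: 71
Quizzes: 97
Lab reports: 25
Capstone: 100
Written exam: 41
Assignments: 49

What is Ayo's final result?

Case studies score 71 ≥ 50: minimum met.
Weighted total:
  Homework 61 × 0.21 = 12.81
  Case studies 71 × 0.1 = 7.1
  Quizzes 97 × 0.26 = 25.22
  Lab reports 25 × 0.07 = 1.75
  Capstone 100 × 0.11 = 11
  Written exam 41 × 0.12 = 4.92
  Assignments 49 × 0.13 = 6.37
Sum = 69.17
69.17 ≥ 50 → Satisfactory

Satisfactory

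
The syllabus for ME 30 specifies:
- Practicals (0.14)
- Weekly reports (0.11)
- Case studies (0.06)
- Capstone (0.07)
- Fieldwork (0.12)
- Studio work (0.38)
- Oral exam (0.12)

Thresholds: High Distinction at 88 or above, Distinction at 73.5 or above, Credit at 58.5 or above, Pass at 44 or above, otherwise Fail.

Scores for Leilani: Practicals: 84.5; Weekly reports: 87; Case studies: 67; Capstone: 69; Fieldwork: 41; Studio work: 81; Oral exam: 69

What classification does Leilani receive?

Weighted total:
  Practicals 84.5 × 0.14 = 11.83
  Weekly reports 87 × 0.11 = 9.57
  Case studies 67 × 0.06 = 4.02
  Capstone 69 × 0.07 = 4.83
  Fieldwork 41 × 0.12 = 4.92
  Studio work 81 × 0.38 = 30.78
  Oral exam 69 × 0.12 = 8.28
Sum = 74.23
74.23 is ≥ 73.5 and < 88 → Distinction

Distinction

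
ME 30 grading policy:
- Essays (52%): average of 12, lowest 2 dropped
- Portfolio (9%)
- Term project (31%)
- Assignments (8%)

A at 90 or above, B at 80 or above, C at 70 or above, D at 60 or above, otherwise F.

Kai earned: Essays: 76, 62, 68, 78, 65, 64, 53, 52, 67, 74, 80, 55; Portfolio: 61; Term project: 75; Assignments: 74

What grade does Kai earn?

C

Essays: drop 52, 53 → average of remaining 10 = 689/10 = 68.9
Weighted total:
  Essays 68.9 × 0.52 = 35.828
  Portfolio 61 × 0.09 = 5.49
  Term project 75 × 0.31 = 23.25
  Assignments 74 × 0.08 = 5.92
Sum = 70.488
70.488 is ≥ 70 and < 80 → C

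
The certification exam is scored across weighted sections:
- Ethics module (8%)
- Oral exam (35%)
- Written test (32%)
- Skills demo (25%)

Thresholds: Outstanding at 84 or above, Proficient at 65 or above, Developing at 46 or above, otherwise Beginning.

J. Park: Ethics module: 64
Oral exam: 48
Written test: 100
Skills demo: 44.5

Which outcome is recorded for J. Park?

Weighted total:
  Ethics module 64 × 0.08 = 5.12
  Oral exam 48 × 0.35 = 16.8
  Written test 100 × 0.32 = 32
  Skills demo 44.5 × 0.25 = 11.125
Sum = 65.045
65.045 is ≥ 65 and < 84 → Proficient

Proficient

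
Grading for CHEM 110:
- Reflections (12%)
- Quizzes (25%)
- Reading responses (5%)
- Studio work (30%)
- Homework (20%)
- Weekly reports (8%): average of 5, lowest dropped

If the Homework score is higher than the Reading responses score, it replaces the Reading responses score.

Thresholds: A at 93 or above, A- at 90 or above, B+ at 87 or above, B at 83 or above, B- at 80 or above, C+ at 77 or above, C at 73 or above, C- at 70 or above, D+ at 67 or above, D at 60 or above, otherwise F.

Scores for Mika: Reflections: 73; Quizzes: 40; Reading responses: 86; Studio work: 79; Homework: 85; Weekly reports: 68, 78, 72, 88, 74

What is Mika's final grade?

Weekly reports: drop 68 → average of remaining 4 = 312/4 = 78
Homework (85) ≤ Reading responses (86), so Reading responses stays at 86.
Weighted total:
  Reflections 73 × 0.12 = 8.76
  Quizzes 40 × 0.25 = 10
  Reading responses 86 × 0.05 = 4.3
  Studio work 79 × 0.3 = 23.7
  Homework 85 × 0.2 = 17
  Weekly reports 78 × 0.08 = 6.24
Sum = 70
70 is ≥ 70 and < 73 → C-

C-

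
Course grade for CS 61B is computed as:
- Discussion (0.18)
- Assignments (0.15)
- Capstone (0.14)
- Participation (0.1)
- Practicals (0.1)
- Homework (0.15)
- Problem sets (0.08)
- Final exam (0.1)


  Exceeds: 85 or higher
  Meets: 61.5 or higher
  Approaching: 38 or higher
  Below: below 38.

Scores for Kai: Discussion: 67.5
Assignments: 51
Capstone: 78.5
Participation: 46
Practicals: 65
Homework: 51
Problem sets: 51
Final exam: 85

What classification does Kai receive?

Weighted total:
  Discussion 67.5 × 0.18 = 12.15
  Assignments 51 × 0.15 = 7.65
  Capstone 78.5 × 0.14 = 10.99
  Participation 46 × 0.1 = 4.6
  Practicals 65 × 0.1 = 6.5
  Homework 51 × 0.15 = 7.65
  Problem sets 51 × 0.08 = 4.08
  Final exam 85 × 0.1 = 8.5
Sum = 62.12
62.12 is ≥ 61.5 and < 85 → Meets

Meets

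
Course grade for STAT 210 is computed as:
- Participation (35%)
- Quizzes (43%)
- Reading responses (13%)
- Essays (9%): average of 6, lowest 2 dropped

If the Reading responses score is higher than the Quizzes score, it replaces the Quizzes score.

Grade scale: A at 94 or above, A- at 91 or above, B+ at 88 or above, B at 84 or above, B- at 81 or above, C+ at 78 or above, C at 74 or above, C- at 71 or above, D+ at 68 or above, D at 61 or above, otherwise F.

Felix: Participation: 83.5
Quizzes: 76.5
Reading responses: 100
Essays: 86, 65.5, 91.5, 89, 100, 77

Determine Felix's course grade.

Essays: drop 65.5, 77 → average of remaining 4 = 366.5/4 = 91.625
Reading responses (100) > Quizzes (76.5), so Quizzes counts as 100.
Weighted total:
  Participation 83.5 × 0.35 = 29.225
  Quizzes 100 × 0.43 = 43
  Reading responses 100 × 0.13 = 13
  Essays 91.625 × 0.09 = 8.24625
Sum = 93.47125
93.47125 is ≥ 91 and < 94 → A-

A-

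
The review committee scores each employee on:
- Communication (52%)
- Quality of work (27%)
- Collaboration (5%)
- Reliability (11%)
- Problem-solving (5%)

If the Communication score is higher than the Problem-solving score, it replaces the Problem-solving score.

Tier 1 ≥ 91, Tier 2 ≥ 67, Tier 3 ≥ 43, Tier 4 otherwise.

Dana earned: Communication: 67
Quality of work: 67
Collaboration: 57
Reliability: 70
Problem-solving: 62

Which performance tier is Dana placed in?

Tier 3

Communication (67) > Problem-solving (62), so Problem-solving counts as 67.
Weighted total:
  Communication 67 × 0.52 = 34.84
  Quality of work 67 × 0.27 = 18.09
  Collaboration 57 × 0.05 = 2.85
  Reliability 70 × 0.11 = 7.7
  Problem-solving 67 × 0.05 = 3.35
Sum = 66.83
66.83 is ≥ 43 and < 67 → Tier 3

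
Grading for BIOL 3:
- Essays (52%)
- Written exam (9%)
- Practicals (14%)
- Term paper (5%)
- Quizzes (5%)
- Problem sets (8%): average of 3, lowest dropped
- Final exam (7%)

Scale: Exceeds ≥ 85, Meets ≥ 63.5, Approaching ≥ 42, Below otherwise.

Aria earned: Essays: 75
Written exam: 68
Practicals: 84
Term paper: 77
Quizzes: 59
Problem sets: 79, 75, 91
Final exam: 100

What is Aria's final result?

Meets

Problem sets: drop 75 → average of remaining 2 = 170/2 = 85
Weighted total:
  Essays 75 × 0.52 = 39
  Written exam 68 × 0.09 = 6.12
  Practicals 84 × 0.14 = 11.76
  Term paper 77 × 0.05 = 3.85
  Quizzes 59 × 0.05 = 2.95
  Problem sets 85 × 0.08 = 6.8
  Final exam 100 × 0.07 = 7
Sum = 77.48
77.48 is ≥ 63.5 and < 85 → Meets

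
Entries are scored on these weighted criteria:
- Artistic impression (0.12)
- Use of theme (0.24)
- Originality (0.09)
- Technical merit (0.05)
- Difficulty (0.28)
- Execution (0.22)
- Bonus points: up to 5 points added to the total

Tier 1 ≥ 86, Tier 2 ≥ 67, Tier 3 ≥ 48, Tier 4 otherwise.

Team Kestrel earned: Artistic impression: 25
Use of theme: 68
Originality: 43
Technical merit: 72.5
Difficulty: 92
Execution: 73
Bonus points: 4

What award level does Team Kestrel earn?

Weighted total:
  Artistic impression 25 × 0.12 = 3
  Use of theme 68 × 0.24 = 16.32
  Originality 43 × 0.09 = 3.87
  Technical merit 72.5 × 0.05 = 3.625
  Difficulty 92 × 0.28 = 25.76
  Execution 73 × 0.22 = 16.06
Sum = 68.635
Bonus points: 68.635 + 4 = 72.635
72.635 is ≥ 67 and < 86 → Tier 2

Tier 2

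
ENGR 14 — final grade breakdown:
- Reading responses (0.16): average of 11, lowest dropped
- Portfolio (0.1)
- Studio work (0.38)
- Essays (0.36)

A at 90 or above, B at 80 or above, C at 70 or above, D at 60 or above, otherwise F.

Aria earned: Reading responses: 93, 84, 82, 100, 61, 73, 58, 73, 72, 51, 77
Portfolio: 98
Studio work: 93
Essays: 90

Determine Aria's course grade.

B

Reading responses: drop 51 → average of remaining 10 = 773/10 = 77.3
Weighted total:
  Reading responses 77.3 × 0.16 = 12.368
  Portfolio 98 × 0.1 = 9.8
  Studio work 93 × 0.38 = 35.34
  Essays 90 × 0.36 = 32.4
Sum = 89.908
89.908 is ≥ 80 and < 90 → B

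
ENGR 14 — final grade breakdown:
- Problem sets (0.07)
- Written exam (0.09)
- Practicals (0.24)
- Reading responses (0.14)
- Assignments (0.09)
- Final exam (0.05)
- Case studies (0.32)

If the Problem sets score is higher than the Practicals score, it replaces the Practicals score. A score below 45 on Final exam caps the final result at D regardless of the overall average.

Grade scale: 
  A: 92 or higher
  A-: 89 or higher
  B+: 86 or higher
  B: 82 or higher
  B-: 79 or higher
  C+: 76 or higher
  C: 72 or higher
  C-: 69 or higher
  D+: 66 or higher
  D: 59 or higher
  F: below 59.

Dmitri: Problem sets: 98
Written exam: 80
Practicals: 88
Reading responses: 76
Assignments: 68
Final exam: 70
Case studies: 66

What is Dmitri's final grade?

Problem sets (98) > Practicals (88), so Practicals counts as 98.
Final exam score 70 ≥ 45: minimum met.
Weighted total:
  Problem sets 98 × 0.07 = 6.86
  Written exam 80 × 0.09 = 7.2
  Practicals 98 × 0.24 = 23.52
  Reading responses 76 × 0.14 = 10.64
  Assignments 68 × 0.09 = 6.12
  Final exam 70 × 0.05 = 3.5
  Case studies 66 × 0.32 = 21.12
Sum = 78.96
78.96 is ≥ 76 and < 79 → C+

C+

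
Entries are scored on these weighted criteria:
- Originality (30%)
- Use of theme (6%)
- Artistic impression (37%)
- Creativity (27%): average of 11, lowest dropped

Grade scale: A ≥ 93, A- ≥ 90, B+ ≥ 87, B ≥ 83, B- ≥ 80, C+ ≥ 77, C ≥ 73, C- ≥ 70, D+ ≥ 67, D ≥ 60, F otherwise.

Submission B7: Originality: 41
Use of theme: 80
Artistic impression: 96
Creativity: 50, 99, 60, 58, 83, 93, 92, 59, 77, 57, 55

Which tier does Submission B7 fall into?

C-

Creativity: drop 50 → average of remaining 10 = 733/10 = 73.3
Weighted total:
  Originality 41 × 0.3 = 12.3
  Use of theme 80 × 0.06 = 4.8
  Artistic impression 96 × 0.37 = 35.52
  Creativity 73.3 × 0.27 = 19.791
Sum = 72.411
72.411 is ≥ 70 and < 73 → C-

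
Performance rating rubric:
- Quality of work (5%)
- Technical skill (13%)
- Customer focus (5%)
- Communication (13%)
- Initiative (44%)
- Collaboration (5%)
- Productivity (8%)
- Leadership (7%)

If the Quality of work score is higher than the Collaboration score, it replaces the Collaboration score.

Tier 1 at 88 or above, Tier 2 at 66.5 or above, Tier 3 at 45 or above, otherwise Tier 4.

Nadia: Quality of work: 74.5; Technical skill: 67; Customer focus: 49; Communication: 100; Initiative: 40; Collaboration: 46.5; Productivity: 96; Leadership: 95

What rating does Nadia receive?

Quality of work (74.5) > Collaboration (46.5), so Collaboration counts as 74.5.
Weighted total:
  Quality of work 74.5 × 0.05 = 3.725
  Technical skill 67 × 0.13 = 8.71
  Customer focus 49 × 0.05 = 2.45
  Communication 100 × 0.13 = 13
  Initiative 40 × 0.44 = 17.6
  Collaboration 74.5 × 0.05 = 3.725
  Productivity 96 × 0.08 = 7.68
  Leadership 95 × 0.07 = 6.65
Sum = 63.54
63.54 is ≥ 45 and < 66.5 → Tier 3

Tier 3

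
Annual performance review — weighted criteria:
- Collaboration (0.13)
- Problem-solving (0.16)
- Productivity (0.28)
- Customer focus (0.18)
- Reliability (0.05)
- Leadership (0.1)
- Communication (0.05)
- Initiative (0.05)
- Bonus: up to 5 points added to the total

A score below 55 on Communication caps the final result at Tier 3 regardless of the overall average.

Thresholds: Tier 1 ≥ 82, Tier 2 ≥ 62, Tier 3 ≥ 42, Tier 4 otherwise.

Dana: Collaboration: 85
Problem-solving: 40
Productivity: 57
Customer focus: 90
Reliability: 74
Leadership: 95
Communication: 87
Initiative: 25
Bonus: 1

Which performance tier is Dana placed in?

Tier 2

Communication score 87 ≥ 55: minimum met.
Weighted total:
  Collaboration 85 × 0.13 = 11.05
  Problem-solving 40 × 0.16 = 6.4
  Productivity 57 × 0.28 = 15.96
  Customer focus 90 × 0.18 = 16.2
  Reliability 74 × 0.05 = 3.7
  Leadership 95 × 0.1 = 9.5
  Communication 87 × 0.05 = 4.35
  Initiative 25 × 0.05 = 1.25
Sum = 68.41
Bonus: 68.41 + 1 = 69.41
69.41 is ≥ 62 and < 82 → Tier 2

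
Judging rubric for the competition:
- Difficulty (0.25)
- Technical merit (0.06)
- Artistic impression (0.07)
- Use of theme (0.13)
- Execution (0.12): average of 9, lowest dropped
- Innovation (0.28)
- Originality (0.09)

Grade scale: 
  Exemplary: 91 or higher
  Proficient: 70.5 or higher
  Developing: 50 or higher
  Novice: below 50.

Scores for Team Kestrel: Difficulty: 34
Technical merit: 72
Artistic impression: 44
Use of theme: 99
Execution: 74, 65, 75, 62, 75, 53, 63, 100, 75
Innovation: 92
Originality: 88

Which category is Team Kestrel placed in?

Proficient

Execution: drop 53 → average of remaining 8 = 589/8 = 73.625
Weighted total:
  Difficulty 34 × 0.25 = 8.5
  Technical merit 72 × 0.06 = 4.32
  Artistic impression 44 × 0.07 = 3.08
  Use of theme 99 × 0.13 = 12.87
  Execution 73.625 × 0.12 = 8.835
  Innovation 92 × 0.28 = 25.76
  Originality 88 × 0.09 = 7.92
Sum = 71.285
71.285 is ≥ 70.5 and < 91 → Proficient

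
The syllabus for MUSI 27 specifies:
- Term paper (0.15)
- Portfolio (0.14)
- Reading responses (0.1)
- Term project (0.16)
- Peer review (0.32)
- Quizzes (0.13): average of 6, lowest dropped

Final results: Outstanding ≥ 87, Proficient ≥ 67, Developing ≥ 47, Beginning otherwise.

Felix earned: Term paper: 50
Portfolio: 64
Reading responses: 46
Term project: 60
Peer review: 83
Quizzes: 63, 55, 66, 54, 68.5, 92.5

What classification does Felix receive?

Quizzes: drop 54 → average of remaining 5 = 345/5 = 69
Weighted total:
  Term paper 50 × 0.15 = 7.5
  Portfolio 64 × 0.14 = 8.96
  Reading responses 46 × 0.1 = 4.6
  Term project 60 × 0.16 = 9.6
  Peer review 83 × 0.32 = 26.56
  Quizzes 69 × 0.13 = 8.97
Sum = 66.19
66.19 is ≥ 47 and < 67 → Developing

Developing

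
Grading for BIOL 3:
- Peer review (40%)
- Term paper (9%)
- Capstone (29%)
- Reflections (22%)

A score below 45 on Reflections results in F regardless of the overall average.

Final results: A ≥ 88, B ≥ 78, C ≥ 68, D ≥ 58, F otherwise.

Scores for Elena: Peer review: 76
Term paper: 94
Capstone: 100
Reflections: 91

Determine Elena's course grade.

B

Reflections score 91 ≥ 45: minimum met.
Weighted total:
  Peer review 76 × 0.4 = 30.4
  Term paper 94 × 0.09 = 8.46
  Capstone 100 × 0.29 = 29
  Reflections 91 × 0.22 = 20.02
Sum = 87.88
87.88 is ≥ 78 and < 88 → B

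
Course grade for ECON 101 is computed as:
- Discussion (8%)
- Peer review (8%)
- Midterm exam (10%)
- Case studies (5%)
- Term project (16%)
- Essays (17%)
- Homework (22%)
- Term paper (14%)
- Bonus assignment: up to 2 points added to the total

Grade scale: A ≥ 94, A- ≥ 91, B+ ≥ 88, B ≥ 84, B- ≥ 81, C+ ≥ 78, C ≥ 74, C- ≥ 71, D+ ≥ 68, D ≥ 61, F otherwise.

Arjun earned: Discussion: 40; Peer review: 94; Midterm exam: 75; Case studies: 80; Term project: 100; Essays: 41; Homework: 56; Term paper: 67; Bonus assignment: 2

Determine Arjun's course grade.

D+

Weighted total:
  Discussion 40 × 0.08 = 3.2
  Peer review 94 × 0.08 = 7.52
  Midterm exam 75 × 0.1 = 7.5
  Case studies 80 × 0.05 = 4
  Term project 100 × 0.16 = 16
  Essays 41 × 0.17 = 6.97
  Homework 56 × 0.22 = 12.32
  Term paper 67 × 0.14 = 9.38
Sum = 66.89
Bonus assignment: 66.89 + 2 = 68.89
68.89 is ≥ 68 and < 71 → D+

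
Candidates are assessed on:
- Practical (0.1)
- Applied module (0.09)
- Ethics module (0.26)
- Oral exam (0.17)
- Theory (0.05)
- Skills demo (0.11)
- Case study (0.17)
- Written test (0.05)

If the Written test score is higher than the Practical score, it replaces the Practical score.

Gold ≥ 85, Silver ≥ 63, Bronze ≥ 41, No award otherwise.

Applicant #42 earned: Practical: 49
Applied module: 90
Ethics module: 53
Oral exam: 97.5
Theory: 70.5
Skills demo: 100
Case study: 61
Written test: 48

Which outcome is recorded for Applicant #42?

Silver

Written test (48) ≤ Practical (49), so Practical stays at 49.
Weighted total:
  Practical 49 × 0.1 = 4.9
  Applied module 90 × 0.09 = 8.1
  Ethics module 53 × 0.26 = 13.78
  Oral exam 97.5 × 0.17 = 16.575
  Theory 70.5 × 0.05 = 3.525
  Skills demo 100 × 0.11 = 11
  Case study 61 × 0.17 = 10.37
  Written test 48 × 0.05 = 2.4
Sum = 70.65
70.65 is ≥ 63 and < 85 → Silver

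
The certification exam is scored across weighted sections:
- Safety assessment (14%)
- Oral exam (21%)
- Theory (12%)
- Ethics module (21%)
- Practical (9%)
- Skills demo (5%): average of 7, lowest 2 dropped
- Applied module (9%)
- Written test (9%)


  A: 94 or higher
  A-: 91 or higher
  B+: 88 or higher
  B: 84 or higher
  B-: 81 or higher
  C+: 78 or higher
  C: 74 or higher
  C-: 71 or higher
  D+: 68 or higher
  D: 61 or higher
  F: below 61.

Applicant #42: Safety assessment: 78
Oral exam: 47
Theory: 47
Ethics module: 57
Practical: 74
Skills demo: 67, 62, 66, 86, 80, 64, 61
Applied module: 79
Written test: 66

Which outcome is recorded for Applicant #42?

Skills demo: drop 61, 62 → average of remaining 5 = 363/5 = 72.6
Weighted total:
  Safety assessment 78 × 0.14 = 10.92
  Oral exam 47 × 0.21 = 9.87
  Theory 47 × 0.12 = 5.64
  Ethics module 57 × 0.21 = 11.97
  Practical 74 × 0.09 = 6.66
  Skills demo 72.6 × 0.05 = 3.63
  Applied module 79 × 0.09 = 7.11
  Written test 66 × 0.09 = 5.94
Sum = 61.74
61.74 is ≥ 61 and < 68 → D

D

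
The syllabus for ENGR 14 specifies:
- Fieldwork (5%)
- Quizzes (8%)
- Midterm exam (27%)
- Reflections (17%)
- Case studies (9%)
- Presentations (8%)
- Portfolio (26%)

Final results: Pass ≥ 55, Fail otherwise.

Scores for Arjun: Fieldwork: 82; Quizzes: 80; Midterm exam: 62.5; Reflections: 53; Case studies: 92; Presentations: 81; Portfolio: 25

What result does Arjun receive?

Pass

Weighted total:
  Fieldwork 82 × 0.05 = 4.1
  Quizzes 80 × 0.08 = 6.4
  Midterm exam 62.5 × 0.27 = 16.875
  Reflections 53 × 0.17 = 9.01
  Case studies 92 × 0.09 = 8.28
  Presentations 81 × 0.08 = 6.48
  Portfolio 25 × 0.26 = 6.5
Sum = 57.645
57.645 ≥ 55 → Pass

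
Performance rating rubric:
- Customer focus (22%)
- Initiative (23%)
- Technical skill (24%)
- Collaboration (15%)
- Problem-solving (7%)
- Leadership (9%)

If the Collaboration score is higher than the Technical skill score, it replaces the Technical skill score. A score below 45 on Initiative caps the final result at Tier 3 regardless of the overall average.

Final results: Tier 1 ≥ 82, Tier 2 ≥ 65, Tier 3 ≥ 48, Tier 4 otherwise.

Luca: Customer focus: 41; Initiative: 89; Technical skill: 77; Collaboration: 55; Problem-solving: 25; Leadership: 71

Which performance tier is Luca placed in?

Tier 3

Collaboration (55) ≤ Technical skill (77), so Technical skill stays at 77.
Initiative score 89 ≥ 45: minimum met.
Weighted total:
  Customer focus 41 × 0.22 = 9.02
  Initiative 89 × 0.23 = 20.47
  Technical skill 77 × 0.24 = 18.48
  Collaboration 55 × 0.15 = 8.25
  Problem-solving 25 × 0.07 = 1.75
  Leadership 71 × 0.09 = 6.39
Sum = 64.36
64.36 is ≥ 48 and < 65 → Tier 3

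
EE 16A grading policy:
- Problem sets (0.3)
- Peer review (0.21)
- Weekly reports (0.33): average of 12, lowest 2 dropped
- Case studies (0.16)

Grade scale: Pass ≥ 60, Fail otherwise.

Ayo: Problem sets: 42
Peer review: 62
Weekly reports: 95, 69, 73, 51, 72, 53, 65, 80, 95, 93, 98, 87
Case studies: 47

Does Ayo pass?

Weekly reports: drop 51, 53 → average of remaining 10 = 827/10 = 82.7
Weighted total:
  Problem sets 42 × 0.3 = 12.6
  Peer review 62 × 0.21 = 13.02
  Weekly reports 82.7 × 0.33 = 27.291
  Case studies 47 × 0.16 = 7.52
Sum = 60.431
60.431 ≥ 60 → Pass

Pass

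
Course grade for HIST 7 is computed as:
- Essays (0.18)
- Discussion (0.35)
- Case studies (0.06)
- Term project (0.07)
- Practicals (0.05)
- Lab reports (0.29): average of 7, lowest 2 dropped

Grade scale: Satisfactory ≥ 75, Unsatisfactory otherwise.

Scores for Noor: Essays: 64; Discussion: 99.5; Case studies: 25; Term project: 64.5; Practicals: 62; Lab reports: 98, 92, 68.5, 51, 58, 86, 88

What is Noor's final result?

Lab reports: drop 51, 58 → average of remaining 5 = 432.5/5 = 86.5
Weighted total:
  Essays 64 × 0.18 = 11.52
  Discussion 99.5 × 0.35 = 34.825
  Case studies 25 × 0.06 = 1.5
  Term project 64.5 × 0.07 = 4.515
  Practicals 62 × 0.05 = 3.1
  Lab reports 86.5 × 0.29 = 25.085
Sum = 80.545
80.545 ≥ 75 → Satisfactory

Satisfactory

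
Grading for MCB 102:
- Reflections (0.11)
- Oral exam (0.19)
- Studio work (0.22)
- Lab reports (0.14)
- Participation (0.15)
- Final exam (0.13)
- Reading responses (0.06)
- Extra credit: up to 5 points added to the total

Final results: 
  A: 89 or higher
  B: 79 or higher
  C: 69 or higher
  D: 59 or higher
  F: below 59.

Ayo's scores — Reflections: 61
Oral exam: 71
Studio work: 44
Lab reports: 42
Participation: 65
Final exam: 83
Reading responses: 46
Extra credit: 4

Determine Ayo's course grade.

Weighted total:
  Reflections 61 × 0.11 = 6.71
  Oral exam 71 × 0.19 = 13.49
  Studio work 44 × 0.22 = 9.68
  Lab reports 42 × 0.14 = 5.88
  Participation 65 × 0.15 = 9.75
  Final exam 83 × 0.13 = 10.79
  Reading responses 46 × 0.06 = 2.76
Sum = 59.06
Extra credit: 59.06 + 4 = 63.06
63.06 is ≥ 59 and < 69 → D

D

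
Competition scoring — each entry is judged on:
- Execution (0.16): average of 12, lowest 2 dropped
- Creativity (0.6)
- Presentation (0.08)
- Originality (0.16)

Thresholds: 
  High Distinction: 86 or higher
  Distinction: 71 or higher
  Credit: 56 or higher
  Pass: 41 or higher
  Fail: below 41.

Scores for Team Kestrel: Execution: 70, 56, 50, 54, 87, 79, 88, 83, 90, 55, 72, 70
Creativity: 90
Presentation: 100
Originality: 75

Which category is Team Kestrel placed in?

Execution: drop 50, 54 → average of remaining 10 = 750/10 = 75
Weighted total:
  Execution 75 × 0.16 = 12
  Creativity 90 × 0.6 = 54
  Presentation 100 × 0.08 = 8
  Originality 75 × 0.16 = 12
Sum = 86
86 ≥ 86 → High Distinction

High Distinction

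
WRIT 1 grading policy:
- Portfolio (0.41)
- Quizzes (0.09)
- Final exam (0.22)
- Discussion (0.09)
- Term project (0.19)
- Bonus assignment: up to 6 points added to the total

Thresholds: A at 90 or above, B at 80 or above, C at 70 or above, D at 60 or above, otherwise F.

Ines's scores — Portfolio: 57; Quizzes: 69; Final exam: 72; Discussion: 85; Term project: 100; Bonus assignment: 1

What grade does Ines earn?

Weighted total:
  Portfolio 57 × 0.41 = 23.37
  Quizzes 69 × 0.09 = 6.21
  Final exam 72 × 0.22 = 15.84
  Discussion 85 × 0.09 = 7.65
  Term project 100 × 0.19 = 19
Sum = 72.07
Bonus assignment: 72.07 + 1 = 73.07
73.07 is ≥ 70 and < 80 → C

C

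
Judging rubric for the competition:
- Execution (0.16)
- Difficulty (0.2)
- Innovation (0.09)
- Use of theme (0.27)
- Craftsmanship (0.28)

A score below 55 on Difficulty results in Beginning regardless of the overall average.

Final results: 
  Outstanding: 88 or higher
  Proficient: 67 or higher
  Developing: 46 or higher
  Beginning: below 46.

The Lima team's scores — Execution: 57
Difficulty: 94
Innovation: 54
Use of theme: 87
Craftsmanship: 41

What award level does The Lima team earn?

Proficient

Difficulty score 94 ≥ 55: minimum met.
Weighted total:
  Execution 57 × 0.16 = 9.12
  Difficulty 94 × 0.2 = 18.8
  Innovation 54 × 0.09 = 4.86
  Use of theme 87 × 0.27 = 23.49
  Craftsmanship 41 × 0.28 = 11.48
Sum = 67.75
67.75 is ≥ 67 and < 88 → Proficient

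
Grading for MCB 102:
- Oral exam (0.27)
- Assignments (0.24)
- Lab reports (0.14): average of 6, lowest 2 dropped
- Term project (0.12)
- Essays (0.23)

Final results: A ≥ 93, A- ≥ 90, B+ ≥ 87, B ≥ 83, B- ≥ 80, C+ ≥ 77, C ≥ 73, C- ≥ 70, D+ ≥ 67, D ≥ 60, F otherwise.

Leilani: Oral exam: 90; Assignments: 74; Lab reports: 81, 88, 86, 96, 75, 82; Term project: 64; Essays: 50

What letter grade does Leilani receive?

C

Lab reports: drop 75, 81 → average of remaining 4 = 352/4 = 88
Weighted total:
  Oral exam 90 × 0.27 = 24.3
  Assignments 74 × 0.24 = 17.76
  Lab reports 88 × 0.14 = 12.32
  Term project 64 × 0.12 = 7.68
  Essays 50 × 0.23 = 11.5
Sum = 73.56
73.56 is ≥ 73 and < 77 → C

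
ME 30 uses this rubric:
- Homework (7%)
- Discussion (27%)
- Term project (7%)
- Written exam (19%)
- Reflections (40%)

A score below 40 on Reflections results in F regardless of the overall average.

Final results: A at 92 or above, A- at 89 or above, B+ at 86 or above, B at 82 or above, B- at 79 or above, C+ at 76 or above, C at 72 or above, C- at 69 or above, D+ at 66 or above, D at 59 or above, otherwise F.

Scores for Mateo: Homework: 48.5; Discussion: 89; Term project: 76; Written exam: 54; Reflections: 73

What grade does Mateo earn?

Reflections score 73 ≥ 40: minimum met.
Weighted total:
  Homework 48.5 × 0.07 = 3.395
  Discussion 89 × 0.27 = 24.03
  Term project 76 × 0.07 = 5.32
  Written exam 54 × 0.19 = 10.26
  Reflections 73 × 0.4 = 29.2
Sum = 72.205
72.205 is ≥ 72 and < 76 → C

C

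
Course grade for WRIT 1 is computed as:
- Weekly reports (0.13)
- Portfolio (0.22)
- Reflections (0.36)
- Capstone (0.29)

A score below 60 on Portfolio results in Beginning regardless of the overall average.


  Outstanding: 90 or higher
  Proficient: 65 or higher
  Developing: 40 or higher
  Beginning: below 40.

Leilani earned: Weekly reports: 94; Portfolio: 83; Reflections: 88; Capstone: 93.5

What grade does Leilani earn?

Portfolio score 83 ≥ 60: minimum met.
Weighted total:
  Weekly reports 94 × 0.13 = 12.22
  Portfolio 83 × 0.22 = 18.26
  Reflections 88 × 0.36 = 31.68
  Capstone 93.5 × 0.29 = 27.115
Sum = 89.275
89.275 is ≥ 65 and < 90 → Proficient

Proficient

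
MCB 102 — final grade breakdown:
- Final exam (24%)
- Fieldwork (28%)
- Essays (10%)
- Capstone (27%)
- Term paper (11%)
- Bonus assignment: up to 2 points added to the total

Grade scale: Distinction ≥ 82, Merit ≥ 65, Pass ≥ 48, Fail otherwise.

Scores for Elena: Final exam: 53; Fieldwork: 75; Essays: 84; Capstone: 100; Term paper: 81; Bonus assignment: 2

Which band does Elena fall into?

Merit

Weighted total:
  Final exam 53 × 0.24 = 12.72
  Fieldwork 75 × 0.28 = 21
  Essays 84 × 0.1 = 8.4
  Capstone 100 × 0.27 = 27
  Term paper 81 × 0.11 = 8.91
Sum = 78.03
Bonus assignment: 78.03 + 2 = 80.03
80.03 is ≥ 65 and < 82 → Merit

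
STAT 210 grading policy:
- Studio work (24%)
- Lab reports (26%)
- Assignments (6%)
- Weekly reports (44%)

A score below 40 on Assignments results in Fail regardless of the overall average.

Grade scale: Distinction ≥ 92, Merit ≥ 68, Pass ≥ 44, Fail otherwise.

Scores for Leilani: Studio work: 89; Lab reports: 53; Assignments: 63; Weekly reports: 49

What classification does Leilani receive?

Pass

Assignments score 63 ≥ 40: minimum met.
Weighted total:
  Studio work 89 × 0.24 = 21.36
  Lab reports 53 × 0.26 = 13.78
  Assignments 63 × 0.06 = 3.78
  Weekly reports 49 × 0.44 = 21.56
Sum = 60.48
60.48 is ≥ 44 and < 68 → Pass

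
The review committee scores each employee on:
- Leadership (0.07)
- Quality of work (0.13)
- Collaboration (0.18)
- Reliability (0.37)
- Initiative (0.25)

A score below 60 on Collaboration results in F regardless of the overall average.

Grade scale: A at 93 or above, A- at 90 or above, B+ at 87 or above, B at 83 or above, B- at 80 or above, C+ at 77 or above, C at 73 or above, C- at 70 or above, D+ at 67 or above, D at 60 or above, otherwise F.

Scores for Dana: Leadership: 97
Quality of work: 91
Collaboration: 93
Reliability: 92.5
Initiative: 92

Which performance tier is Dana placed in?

Collaboration score 93 ≥ 60: minimum met.
Weighted total:
  Leadership 97 × 0.07 = 6.79
  Quality of work 91 × 0.13 = 11.83
  Collaboration 93 × 0.18 = 16.74
  Reliability 92.5 × 0.37 = 34.225
  Initiative 92 × 0.25 = 23
Sum = 92.585
92.585 is ≥ 90 and < 93 → A-

A-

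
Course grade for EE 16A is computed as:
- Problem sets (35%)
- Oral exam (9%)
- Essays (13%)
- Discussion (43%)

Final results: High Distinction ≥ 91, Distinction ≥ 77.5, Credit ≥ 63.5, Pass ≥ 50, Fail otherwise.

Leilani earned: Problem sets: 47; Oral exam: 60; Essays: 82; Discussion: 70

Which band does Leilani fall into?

Weighted total:
  Problem sets 47 × 0.35 = 16.45
  Oral exam 60 × 0.09 = 5.4
  Essays 82 × 0.13 = 10.66
  Discussion 70 × 0.43 = 30.1
Sum = 62.61
62.61 is ≥ 50 and < 63.5 → Pass

Pass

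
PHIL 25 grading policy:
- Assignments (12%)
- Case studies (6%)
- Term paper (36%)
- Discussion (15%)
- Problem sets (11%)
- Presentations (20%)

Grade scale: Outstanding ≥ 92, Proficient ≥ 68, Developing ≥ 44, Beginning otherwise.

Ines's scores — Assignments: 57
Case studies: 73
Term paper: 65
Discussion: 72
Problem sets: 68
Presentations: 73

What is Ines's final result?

Developing

Weighted total:
  Assignments 57 × 0.12 = 6.84
  Case studies 73 × 0.06 = 4.38
  Term paper 65 × 0.36 = 23.4
  Discussion 72 × 0.15 = 10.8
  Problem sets 68 × 0.11 = 7.48
  Presentations 73 × 0.2 = 14.6
Sum = 67.5
67.5 is ≥ 44 and < 68 → Developing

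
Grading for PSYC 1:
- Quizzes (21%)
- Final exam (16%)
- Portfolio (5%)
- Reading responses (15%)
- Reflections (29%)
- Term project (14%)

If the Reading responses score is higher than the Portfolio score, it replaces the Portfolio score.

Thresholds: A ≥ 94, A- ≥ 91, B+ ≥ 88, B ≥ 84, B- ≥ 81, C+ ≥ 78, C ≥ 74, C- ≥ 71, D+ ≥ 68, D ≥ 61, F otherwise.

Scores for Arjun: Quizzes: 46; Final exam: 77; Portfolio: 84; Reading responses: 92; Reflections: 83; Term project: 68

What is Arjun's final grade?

C-

Reading responses (92) > Portfolio (84), so Portfolio counts as 92.
Weighted total:
  Quizzes 46 × 0.21 = 9.66
  Final exam 77 × 0.16 = 12.32
  Portfolio 92 × 0.05 = 4.6
  Reading responses 92 × 0.15 = 13.8
  Reflections 83 × 0.29 = 24.07
  Term project 68 × 0.14 = 9.52
Sum = 73.97
73.97 is ≥ 71 and < 74 → C-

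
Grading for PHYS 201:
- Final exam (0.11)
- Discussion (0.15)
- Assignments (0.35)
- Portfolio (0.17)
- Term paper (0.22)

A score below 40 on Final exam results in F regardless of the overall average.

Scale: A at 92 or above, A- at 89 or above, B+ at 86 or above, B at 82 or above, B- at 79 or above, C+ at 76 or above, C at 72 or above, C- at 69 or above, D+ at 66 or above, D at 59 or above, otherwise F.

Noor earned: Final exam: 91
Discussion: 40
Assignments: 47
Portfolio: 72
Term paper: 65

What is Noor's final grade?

D

Final exam score 91 ≥ 40: minimum met.
Weighted total:
  Final exam 91 × 0.11 = 10.01
  Discussion 40 × 0.15 = 6
  Assignments 47 × 0.35 = 16.45
  Portfolio 72 × 0.17 = 12.24
  Term paper 65 × 0.22 = 14.3
Sum = 59
59 is ≥ 59 and < 66 → D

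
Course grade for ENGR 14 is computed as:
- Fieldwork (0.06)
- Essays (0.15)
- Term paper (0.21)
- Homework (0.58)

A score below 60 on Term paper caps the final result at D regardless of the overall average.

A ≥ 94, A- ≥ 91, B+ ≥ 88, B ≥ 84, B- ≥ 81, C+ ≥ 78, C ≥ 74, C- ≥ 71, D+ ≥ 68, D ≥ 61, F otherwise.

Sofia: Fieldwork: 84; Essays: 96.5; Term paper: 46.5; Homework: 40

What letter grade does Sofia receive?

Term paper score 46.5 < 60: minimum not met.
Weighted total:
  Fieldwork 84 × 0.06 = 5.04
  Essays 96.5 × 0.15 = 14.475
  Term paper 46.5 × 0.21 = 9.765
  Homework 40 × 0.58 = 23.2
Sum = 52.48
52.48 would be F; cap at D applies → F.

F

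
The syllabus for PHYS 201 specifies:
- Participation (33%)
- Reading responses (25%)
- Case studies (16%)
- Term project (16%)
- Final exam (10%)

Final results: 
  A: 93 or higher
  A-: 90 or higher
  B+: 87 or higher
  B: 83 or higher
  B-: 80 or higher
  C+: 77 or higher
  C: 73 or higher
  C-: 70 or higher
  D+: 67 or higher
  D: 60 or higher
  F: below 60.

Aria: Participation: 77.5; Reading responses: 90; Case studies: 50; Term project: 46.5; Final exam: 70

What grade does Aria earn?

Weighted total:
  Participation 77.5 × 0.33 = 25.575
  Reading responses 90 × 0.25 = 22.5
  Case studies 50 × 0.16 = 8
  Term project 46.5 × 0.16 = 7.44
  Final exam 70 × 0.1 = 7
Sum = 70.515
70.515 is ≥ 70 and < 73 → C-

C-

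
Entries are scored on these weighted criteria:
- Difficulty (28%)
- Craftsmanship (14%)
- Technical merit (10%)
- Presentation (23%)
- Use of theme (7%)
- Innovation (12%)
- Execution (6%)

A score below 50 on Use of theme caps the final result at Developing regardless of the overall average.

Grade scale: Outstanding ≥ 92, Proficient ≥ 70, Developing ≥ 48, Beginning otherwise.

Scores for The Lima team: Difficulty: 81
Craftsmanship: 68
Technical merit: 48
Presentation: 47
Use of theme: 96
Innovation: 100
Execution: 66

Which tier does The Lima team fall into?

Proficient

Use of theme score 96 ≥ 50: minimum met.
Weighted total:
  Difficulty 81 × 0.28 = 22.68
  Craftsmanship 68 × 0.14 = 9.52
  Technical merit 48 × 0.1 = 4.8
  Presentation 47 × 0.23 = 10.81
  Use of theme 96 × 0.07 = 6.72
  Innovation 100 × 0.12 = 12
  Execution 66 × 0.06 = 3.96
Sum = 70.49
70.49 is ≥ 70 and < 92 → Proficient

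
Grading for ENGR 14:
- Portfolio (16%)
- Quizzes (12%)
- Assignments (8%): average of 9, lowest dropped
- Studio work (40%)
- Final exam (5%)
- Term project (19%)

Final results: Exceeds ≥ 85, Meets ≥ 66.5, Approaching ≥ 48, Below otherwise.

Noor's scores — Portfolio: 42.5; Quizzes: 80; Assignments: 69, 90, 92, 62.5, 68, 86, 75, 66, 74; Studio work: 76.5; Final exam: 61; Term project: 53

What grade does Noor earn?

Assignments: drop 62.5 → average of remaining 8 = 620/8 = 77.5
Weighted total:
  Portfolio 42.5 × 0.16 = 6.8
  Quizzes 80 × 0.12 = 9.6
  Assignments 77.5 × 0.08 = 6.2
  Studio work 76.5 × 0.4 = 30.6
  Final exam 61 × 0.05 = 3.05
  Term project 53 × 0.19 = 10.07
Sum = 66.32
66.32 is ≥ 48 and < 66.5 → Approaching

Approaching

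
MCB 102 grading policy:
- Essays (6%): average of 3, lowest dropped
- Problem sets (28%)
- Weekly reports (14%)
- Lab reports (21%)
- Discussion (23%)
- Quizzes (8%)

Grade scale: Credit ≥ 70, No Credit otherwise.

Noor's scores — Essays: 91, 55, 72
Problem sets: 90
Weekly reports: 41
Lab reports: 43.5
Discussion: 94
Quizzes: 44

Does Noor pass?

Credit

Essays: drop 55 → average of remaining 2 = 163/2 = 81.5
Weighted total:
  Essays 81.5 × 0.06 = 4.89
  Problem sets 90 × 0.28 = 25.2
  Weekly reports 41 × 0.14 = 5.74
  Lab reports 43.5 × 0.21 = 9.135
  Discussion 94 × 0.23 = 21.62
  Quizzes 44 × 0.08 = 3.52
Sum = 70.105
70.105 ≥ 70 → Credit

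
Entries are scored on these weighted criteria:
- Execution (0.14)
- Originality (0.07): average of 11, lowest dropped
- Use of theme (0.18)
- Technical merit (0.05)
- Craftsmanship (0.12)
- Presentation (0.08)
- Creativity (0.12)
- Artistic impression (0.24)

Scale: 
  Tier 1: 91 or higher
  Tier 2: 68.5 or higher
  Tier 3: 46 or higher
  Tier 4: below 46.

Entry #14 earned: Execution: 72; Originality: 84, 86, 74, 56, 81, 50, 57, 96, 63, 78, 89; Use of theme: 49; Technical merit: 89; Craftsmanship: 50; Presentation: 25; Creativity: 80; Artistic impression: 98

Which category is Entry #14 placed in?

Originality: drop 50 → average of remaining 10 = 764/10 = 76.4
Weighted total:
  Execution 72 × 0.14 = 10.08
  Originality 76.4 × 0.07 = 5.348
  Use of theme 49 × 0.18 = 8.82
  Technical merit 89 × 0.05 = 4.45
  Craftsmanship 50 × 0.12 = 6
  Presentation 25 × 0.08 = 2
  Creativity 80 × 0.12 = 9.6
  Artistic impression 98 × 0.24 = 23.52
Sum = 69.818
69.818 is ≥ 68.5 and < 91 → Tier 2

Tier 2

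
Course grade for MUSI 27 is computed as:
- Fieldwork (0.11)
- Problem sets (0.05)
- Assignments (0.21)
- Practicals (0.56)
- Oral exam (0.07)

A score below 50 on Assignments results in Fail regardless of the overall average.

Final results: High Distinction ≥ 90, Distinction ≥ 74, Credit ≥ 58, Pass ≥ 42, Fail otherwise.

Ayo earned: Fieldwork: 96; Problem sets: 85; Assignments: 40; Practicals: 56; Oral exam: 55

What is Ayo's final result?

Fail

Assignments score 40 < 50: minimum not met.
Weighted total:
  Fieldwork 96 × 0.11 = 10.56
  Problem sets 85 × 0.05 = 4.25
  Assignments 40 × 0.21 = 8.4
  Practicals 56 × 0.56 = 31.36
  Oral exam 55 × 0.07 = 3.85
Sum = 58.42
Because the Assignments minimum was not met, the result is Fail.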